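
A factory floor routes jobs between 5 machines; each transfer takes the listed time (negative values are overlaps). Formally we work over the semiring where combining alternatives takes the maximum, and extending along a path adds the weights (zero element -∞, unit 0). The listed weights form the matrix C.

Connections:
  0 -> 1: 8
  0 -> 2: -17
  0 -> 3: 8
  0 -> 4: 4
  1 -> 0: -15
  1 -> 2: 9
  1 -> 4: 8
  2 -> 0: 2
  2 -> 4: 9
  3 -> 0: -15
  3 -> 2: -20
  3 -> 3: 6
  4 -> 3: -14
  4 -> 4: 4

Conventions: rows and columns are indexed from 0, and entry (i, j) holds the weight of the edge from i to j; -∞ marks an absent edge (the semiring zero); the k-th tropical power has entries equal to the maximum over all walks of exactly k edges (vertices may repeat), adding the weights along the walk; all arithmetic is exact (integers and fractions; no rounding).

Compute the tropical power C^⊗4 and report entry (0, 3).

C^⊗2:
  [-7, -∞, 17, 14, 16]
  [11, -7, -32, -6, 18]
  [-∞, 10, -15, 10, 13]
  [-9, -7, -14, 12, -11]
  [-29, -∞, -34, -8, 8]
C^⊗3:
  [19, 1, -6, 20, 26]
  [-21, 19, 2, 19, 22]
  [-5, -∞, 19, 16, 18]
  [-3, -1, 2, 18, 1]
  [-23, -21, -28, -2, 12]
C^⊗4:
  [5, 27, 10, 27, 30]
  [4, -13, 28, 25, 27]
  [21, 3, -4, 22, 28]
  [4, 5, 8, 24, 11]
  [-17, -15, -12, 4, 16]
Key observation: the optimum is the walk 0->1->2->0->3, with weight 8 + 9 + 2 + 8 = 27.
Optimal value attained by: walk 0->1->2->0->3.
Answer: (C^⊗4)[0][3] = 27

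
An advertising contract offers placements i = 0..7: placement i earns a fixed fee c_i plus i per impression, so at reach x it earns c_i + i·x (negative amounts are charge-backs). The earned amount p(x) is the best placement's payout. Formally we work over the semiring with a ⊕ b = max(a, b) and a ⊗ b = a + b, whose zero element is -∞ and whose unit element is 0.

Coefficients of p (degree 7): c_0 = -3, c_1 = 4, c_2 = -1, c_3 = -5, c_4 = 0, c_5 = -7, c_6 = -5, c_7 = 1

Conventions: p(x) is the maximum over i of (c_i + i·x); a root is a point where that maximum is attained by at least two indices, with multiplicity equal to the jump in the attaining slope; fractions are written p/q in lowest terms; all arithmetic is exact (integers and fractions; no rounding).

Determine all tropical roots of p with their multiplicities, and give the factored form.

hull edge (i=0, c=-3) to (i=1, c=4): slope 7, span 1
hull edge (i=1, c=4) to (i=7, c=1): slope -1/2, span 6
Factored form: p(x) = 1 ⊗ (x ⊕ (-7)) ⊗ (x ⊕ 1/2) ⊗ (x ⊕ 1/2) ⊗ (x ⊕ 1/2) ⊗ (x ⊕ 1/2) ⊗ (x ⊕ 1/2) ⊗ (x ⊕ 1/2)
Answer: roots = -7 (mult 1), 1/2 (mult 6)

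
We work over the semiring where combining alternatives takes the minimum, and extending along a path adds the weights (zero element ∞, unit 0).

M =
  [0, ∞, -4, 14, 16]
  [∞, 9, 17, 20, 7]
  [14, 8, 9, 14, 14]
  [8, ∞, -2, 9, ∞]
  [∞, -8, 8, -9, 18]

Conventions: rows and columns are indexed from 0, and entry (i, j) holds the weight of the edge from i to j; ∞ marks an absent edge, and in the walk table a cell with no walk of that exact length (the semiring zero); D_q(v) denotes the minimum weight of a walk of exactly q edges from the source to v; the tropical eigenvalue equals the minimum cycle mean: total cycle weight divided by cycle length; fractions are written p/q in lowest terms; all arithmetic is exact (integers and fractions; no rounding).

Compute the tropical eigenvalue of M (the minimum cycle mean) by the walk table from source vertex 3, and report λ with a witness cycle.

q=0: [∞, ∞, ∞, 0, ∞]
q=1: [8, ∞, -2, 9, ∞]
q=2: [8, 6, 4, 12, 12]
q=3: [8, 4, 4, 3, 13]
q=4: [8, 5, 1, 4, 11]
q=5: [8, 3, 2, 2, 12]
Optimal cycle mean attained by: cycle 1->4->1, total 7 + (-8), length 2.
Answer: λ = -1/2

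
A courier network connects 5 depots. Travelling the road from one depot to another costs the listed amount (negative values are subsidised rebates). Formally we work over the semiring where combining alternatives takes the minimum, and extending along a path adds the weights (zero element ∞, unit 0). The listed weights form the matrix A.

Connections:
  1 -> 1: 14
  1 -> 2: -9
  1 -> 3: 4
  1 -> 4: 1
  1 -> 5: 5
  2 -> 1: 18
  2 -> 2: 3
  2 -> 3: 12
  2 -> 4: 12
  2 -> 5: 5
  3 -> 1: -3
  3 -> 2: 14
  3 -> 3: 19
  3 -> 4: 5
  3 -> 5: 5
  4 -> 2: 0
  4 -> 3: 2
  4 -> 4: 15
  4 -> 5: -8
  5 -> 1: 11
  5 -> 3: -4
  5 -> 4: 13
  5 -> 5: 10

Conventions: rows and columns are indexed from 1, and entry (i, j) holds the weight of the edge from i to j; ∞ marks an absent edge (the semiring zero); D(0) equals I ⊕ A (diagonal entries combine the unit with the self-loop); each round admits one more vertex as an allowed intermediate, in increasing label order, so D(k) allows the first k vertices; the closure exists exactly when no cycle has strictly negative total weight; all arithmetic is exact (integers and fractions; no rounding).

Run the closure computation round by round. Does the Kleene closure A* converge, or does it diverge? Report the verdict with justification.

D(0):
  [0, -9, 4, 1, 5]
  [18, 0, 12, 12, 5]
  [-3, 14, 0, 5, 5]
  [∞, 0, 2, 0, -8]
  [11, ∞, -4, 13, 0]
D(1):
  [0, -9, 4, 1, 5]
  [18, 0, 12, 12, 5]
  [-3, -12, 0, -2, 2]
  [∞, 0, 2, 0, -8]
  [11, 2, -4, 12, 0]
D(2):
  [0, -9, 3, 1, -4]
  [18, 0, 12, 12, 5]
  [-3, -12, 0, -2, -7]
  [18, 0, 2, 0, -8]
  [11, 2, -4, 12, 0]
Detection: at round 3, diagonal entry (5, 5) turns strictly negative.
Key observation: the cycle 5->3->1->2->5 has total weight (-4) + (-3) + (-9) + 5, which is strictly negative.
Answer: DIVERGES — negative cycle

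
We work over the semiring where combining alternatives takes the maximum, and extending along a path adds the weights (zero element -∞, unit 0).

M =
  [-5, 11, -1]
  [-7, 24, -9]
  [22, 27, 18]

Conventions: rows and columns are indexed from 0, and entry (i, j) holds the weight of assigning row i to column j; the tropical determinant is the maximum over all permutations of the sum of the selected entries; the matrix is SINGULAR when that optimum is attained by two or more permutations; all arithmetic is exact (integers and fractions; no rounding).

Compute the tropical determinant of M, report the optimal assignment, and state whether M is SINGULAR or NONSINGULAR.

σ = (0, 1, 2): (-5) + 24 + 18 = 37
σ = (0, 2, 1): (-5) + (-9) + 27 = 13
σ = (1, 0, 2): 11 + (-7) + 18 = 22
σ = (1, 2, 0): 11 + (-9) + 22 = 24
σ = (2, 0, 1): (-1) + (-7) + 27 = 19
σ = (2, 1, 0): (-1) + 24 + 22 = 45
Optimal value attained by: σ = (2, 1, 0).
Answer: det⊕(M) = 45; verdict: NONSINGULAR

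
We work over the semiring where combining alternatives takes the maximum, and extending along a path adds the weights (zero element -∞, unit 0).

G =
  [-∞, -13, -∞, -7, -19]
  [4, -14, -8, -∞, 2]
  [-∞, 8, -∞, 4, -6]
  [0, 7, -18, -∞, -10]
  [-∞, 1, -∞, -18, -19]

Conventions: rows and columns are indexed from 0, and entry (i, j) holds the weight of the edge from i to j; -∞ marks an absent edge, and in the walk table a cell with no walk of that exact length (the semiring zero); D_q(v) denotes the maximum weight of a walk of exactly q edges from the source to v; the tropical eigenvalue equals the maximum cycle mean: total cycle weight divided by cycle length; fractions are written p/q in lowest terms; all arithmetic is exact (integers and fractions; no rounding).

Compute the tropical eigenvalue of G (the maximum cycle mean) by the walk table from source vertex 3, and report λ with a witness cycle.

q=0: [-∞, -∞, -∞, 0, -∞]
q=1: [0, 7, -18, -∞, -10]
q=2: [11, -7, -1, -7, 9]
q=3: [-3, 10, -15, 4, -5]
q=4: [14, 11, 2, -10, 12]
q=5: [15, 13, 3, 7, 13]
Optimal cycle mean attained by: cycle 1->4->1, total 2 + 1, length 2.
Answer: λ = 3/2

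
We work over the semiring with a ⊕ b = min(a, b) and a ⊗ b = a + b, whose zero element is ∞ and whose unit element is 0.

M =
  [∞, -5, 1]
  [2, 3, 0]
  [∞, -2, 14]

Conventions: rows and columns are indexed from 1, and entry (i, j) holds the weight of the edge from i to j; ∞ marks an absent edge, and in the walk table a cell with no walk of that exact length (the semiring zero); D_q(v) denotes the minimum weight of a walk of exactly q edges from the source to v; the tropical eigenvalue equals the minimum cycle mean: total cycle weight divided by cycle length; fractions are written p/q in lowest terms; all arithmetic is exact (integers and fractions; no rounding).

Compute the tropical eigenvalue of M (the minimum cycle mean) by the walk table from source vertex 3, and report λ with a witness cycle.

q=0: [∞, ∞, 0]
q=1: [∞, -2, 14]
q=2: [0, 1, -2]
q=3: [3, -5, 1]
Optimal cycle mean attained by: cycle 1->2->1, total (-5) + 2, length 2.
Answer: λ = -3/2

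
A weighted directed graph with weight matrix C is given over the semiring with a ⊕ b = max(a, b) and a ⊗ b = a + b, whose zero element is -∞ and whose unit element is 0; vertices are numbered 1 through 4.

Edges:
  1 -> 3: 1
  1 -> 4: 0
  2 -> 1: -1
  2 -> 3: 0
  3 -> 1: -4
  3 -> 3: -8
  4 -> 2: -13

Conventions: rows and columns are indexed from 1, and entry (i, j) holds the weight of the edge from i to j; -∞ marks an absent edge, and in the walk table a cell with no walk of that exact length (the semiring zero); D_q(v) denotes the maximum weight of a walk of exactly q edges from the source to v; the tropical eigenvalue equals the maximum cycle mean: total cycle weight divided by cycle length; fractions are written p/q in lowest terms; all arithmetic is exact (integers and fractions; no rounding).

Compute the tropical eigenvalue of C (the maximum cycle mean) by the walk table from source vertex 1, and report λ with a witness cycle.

q=0: [0, -∞, -∞, -∞]
q=1: [-∞, -∞, 1, 0]
q=2: [-3, -13, -7, -∞]
q=3: [-11, -∞, -2, -3]
q=4: [-6, -16, -10, -11]
Optimal cycle mean attained by: cycle 1->3->1, total 1 + (-4), length 2.
Answer: λ = -3/2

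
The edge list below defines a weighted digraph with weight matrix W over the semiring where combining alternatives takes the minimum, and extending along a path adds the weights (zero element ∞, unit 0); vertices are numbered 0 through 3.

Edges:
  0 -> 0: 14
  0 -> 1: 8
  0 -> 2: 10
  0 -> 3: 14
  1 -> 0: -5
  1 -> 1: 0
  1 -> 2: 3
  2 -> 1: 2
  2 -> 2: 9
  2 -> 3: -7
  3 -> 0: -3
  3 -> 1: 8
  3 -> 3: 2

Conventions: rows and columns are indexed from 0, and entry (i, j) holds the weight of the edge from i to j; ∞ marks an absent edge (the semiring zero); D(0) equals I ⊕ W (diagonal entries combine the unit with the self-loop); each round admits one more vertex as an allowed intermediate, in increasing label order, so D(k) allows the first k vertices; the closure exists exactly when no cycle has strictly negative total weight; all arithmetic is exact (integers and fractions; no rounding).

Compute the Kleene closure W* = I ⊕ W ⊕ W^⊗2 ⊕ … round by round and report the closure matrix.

D(0):
  [0, 8, 10, 14]
  [-5, 0, 3, ∞]
  [∞, 2, 0, -7]
  [-3, 8, ∞, 0]
D(1):
  [0, 8, 10, 14]
  [-5, 0, 3, 9]
  [∞, 2, 0, -7]
  [-3, 5, 7, 0]
D(2):
  [0, 8, 10, 14]
  [-5, 0, 3, 9]
  [-3, 2, 0, -7]
  [-3, 5, 7, 0]
D(3):
  [0, 8, 10, 3]
  [-5, 0, 3, -4]
  [-3, 2, 0, -7]
  [-3, 5, 7, 0]
D(4):
  [0, 8, 10, 3]
  [-7, 0, 3, -4]
  [-10, -2, 0, -7]
  [-3, 5, 7, 0]
Answer: W* = [[0, 8, 10, 3], [-7, 0, 3, -4], [-10, -2, 0, -7], [-3, 5, 7, 0]]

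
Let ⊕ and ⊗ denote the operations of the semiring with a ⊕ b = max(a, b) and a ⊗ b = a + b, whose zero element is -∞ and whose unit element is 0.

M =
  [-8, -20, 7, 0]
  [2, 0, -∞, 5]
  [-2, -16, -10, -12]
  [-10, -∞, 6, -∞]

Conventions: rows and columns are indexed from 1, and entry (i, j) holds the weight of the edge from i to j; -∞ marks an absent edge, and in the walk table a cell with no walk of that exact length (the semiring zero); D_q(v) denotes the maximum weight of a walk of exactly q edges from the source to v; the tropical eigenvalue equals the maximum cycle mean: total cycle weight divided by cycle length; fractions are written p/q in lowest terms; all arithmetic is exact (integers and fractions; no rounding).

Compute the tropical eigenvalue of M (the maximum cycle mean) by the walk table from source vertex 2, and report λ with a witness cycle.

q=0: [-∞, 0, -∞, -∞]
q=1: [2, 0, -∞, 5]
q=2: [2, 0, 11, 5]
q=3: [9, 0, 11, 5]
q=4: [9, 0, 16, 9]
Optimal cycle mean attained by: cycle 1->3->1, total 7 + (-2), length 2.
Answer: λ = 5/2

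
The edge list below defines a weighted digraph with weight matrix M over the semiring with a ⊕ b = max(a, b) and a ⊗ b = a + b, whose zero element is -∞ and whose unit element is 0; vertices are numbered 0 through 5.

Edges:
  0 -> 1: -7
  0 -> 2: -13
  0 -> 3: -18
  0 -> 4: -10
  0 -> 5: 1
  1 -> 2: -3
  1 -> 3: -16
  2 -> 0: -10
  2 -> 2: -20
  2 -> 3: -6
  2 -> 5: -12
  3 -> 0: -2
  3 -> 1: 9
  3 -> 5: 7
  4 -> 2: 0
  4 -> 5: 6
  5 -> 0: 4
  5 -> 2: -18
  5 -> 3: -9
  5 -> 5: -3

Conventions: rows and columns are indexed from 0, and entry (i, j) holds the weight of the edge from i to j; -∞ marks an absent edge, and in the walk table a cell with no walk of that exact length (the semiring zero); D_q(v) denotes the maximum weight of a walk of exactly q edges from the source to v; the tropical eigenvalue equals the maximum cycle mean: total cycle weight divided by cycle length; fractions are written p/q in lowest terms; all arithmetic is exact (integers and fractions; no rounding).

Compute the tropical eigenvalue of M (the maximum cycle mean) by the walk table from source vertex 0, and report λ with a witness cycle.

q=0: [0, -∞, -∞, -∞, -∞, -∞]
q=1: [-∞, -7, -13, -18, -10, 1]
q=2: [5, -9, -10, -8, -∞, -2]
q=3: [2, 1, -8, -11, -5, 6]
q=4: [10, -2, -2, -3, -8, 3]
q=5: [7, 6, -3, -6, 0, 11]
q=6: [15, 3, 3, 2, -3, 8]
Optimal cycle mean attained by: cycle 0->5->0, total 1 + 4, length 2.
Answer: λ = 5/2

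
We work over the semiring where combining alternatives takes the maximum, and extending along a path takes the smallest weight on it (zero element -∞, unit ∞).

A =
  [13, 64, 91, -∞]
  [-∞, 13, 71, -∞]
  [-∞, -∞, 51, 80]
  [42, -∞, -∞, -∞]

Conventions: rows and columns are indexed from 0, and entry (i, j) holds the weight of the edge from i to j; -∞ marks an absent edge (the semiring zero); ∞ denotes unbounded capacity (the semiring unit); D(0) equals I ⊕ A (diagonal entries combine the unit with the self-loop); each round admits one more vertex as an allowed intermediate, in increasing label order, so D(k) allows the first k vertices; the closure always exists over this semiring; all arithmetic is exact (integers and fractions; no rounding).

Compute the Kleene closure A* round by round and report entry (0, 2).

D(0):
  [∞, 64, 91, -∞]
  [-∞, ∞, 71, -∞]
  [-∞, -∞, ∞, 80]
  [42, -∞, -∞, ∞]
D(1):
  [∞, 64, 91, -∞]
  [-∞, ∞, 71, -∞]
  [-∞, -∞, ∞, 80]
  [42, 42, 42, ∞]
D(2):
  [∞, 64, 91, -∞]
  [-∞, ∞, 71, -∞]
  [-∞, -∞, ∞, 80]
  [42, 42, 42, ∞]
D(3):
  [∞, 64, 91, 80]
  [-∞, ∞, 71, 71]
  [-∞, -∞, ∞, 80]
  [42, 42, 42, ∞]
D(4):
  [∞, 64, 91, 80]
  [42, ∞, 71, 71]
  [42, 42, ∞, 80]
  [42, 42, 42, ∞]
Answer: A*[0][2] = 91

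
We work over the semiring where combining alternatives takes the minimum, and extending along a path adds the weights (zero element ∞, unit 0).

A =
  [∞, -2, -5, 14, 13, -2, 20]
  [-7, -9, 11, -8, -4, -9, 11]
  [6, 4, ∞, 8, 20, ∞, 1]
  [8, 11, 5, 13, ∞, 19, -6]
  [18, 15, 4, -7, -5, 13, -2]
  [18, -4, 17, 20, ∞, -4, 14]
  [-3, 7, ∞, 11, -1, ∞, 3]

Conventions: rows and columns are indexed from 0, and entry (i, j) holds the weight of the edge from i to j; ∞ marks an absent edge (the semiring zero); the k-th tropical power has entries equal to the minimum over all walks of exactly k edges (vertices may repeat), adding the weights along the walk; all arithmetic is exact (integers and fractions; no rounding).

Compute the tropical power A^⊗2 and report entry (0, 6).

A^⊗2:
  [-9, -11, 9, -10, -6, -11, -4]
  [-16, -18, -12, -17, -13, -18, -14]
  [-3, -5, 1, -4, 0, -5, 2]
  [-9, 1, 3, 3, -7, 2, -3]
  [-5, 4, -2, -12, -10, 6, -13]
  [-11, -13, 7, -12, -8, -13, 7]
  [0, -5, -8, -8, -6, -5, -3]
Key observation: the optimum is the walk 0->2->6, with weight (-5) + 1 = -4.
Optimal value attained by: walk 0->2->6.
Answer: (A^⊗2)[0][6] = -4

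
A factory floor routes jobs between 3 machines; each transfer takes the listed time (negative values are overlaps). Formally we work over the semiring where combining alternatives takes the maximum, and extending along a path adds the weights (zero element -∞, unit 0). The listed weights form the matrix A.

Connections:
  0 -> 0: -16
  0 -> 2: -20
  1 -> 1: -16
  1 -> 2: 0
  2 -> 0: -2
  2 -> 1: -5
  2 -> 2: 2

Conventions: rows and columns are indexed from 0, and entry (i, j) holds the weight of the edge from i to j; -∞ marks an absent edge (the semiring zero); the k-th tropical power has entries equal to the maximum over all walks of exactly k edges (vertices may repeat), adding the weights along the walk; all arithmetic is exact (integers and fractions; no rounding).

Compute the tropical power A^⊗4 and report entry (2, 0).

A^⊗2:
  [-22, -25, -18]
  [-2, -5, 2]
  [0, -3, 4]
A^⊗3:
  [-20, -23, -16]
  [0, -3, 4]
  [2, -1, 6]
A^⊗4:
  [-18, -21, -14]
  [2, -1, 6]
  [4, 1, 8]
Key observation: the optimum is the walk 2->2->2->2->0, with weight 2 + 2 + 2 + (-2) = 4.
Optimal value attained by: walk 2->2->2->2->0.
Answer: (A^⊗4)[2][0] = 4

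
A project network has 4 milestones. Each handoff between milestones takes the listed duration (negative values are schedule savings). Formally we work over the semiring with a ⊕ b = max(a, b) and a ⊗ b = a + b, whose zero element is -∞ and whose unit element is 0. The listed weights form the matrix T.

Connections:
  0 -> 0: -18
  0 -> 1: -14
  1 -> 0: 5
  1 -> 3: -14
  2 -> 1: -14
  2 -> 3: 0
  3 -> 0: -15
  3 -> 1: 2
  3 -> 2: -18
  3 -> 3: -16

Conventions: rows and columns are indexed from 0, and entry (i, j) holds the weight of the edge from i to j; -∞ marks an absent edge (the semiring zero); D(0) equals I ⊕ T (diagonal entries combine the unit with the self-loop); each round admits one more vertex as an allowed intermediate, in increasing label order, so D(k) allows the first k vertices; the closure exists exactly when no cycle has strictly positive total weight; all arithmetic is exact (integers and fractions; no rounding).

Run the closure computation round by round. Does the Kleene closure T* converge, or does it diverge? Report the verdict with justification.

D(0):
  [0, -14, -∞, -∞]
  [5, 0, -∞, -14]
  [-∞, -14, 0, 0]
  [-15, 2, -18, 0]
D(1):
  [0, -14, -∞, -∞]
  [5, 0, -∞, -14]
  [-∞, -14, 0, 0]
  [-15, 2, -18, 0]
D(2):
  [0, -14, -∞, -28]
  [5, 0, -∞, -14]
  [-9, -14, 0, 0]
  [7, 2, -18, 0]
D(3):
  [0, -14, -∞, -28]
  [5, 0, -∞, -14]
  [-9, -14, 0, 0]
  [7, 2, -18, 0]
D(4):
  [0, -14, -46, -28]
  [5, 0, -32, -14]
  [7, 2, 0, 0]
  [7, 2, -18, 0]
Key observation: every diagonal entry stays at the unit through all rounds, so no improving cycle exists.
Answer: CONVERGES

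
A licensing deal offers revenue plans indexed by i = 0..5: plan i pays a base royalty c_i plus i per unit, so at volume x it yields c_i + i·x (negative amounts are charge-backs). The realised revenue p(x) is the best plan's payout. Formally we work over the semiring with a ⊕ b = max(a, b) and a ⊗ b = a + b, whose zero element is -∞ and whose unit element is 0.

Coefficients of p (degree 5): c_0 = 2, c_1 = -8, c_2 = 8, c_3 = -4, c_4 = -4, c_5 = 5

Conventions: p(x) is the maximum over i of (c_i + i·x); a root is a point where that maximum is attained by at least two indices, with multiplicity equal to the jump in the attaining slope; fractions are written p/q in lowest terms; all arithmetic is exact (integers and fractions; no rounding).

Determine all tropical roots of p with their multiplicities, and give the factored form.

hull edge (i=0, c=2) to (i=2, c=8): slope 3, span 2
hull edge (i=2, c=8) to (i=5, c=5): slope -1, span 3
Factored form: p(x) = 5 ⊗ (x ⊕ (-3)) ⊗ (x ⊕ (-3)) ⊗ (x ⊕ 1) ⊗ (x ⊕ 1) ⊗ (x ⊕ 1)
Answer: roots = -3 (mult 2), 1 (mult 3)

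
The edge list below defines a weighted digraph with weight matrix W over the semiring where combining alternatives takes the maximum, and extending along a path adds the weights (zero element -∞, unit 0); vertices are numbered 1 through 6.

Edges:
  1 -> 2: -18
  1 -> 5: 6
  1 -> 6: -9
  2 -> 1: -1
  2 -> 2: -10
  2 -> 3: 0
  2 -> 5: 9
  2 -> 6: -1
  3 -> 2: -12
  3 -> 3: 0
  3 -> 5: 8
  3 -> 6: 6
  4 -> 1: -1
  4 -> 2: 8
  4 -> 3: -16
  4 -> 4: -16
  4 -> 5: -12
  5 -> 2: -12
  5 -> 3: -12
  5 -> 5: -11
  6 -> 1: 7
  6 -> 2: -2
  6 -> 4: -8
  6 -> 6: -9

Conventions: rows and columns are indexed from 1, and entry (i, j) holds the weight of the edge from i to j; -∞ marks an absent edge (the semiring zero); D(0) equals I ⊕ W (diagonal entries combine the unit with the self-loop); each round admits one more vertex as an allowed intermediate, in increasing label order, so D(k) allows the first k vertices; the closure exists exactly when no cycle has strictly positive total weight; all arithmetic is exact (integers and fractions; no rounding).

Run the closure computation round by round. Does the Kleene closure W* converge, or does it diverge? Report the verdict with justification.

D(0):
  [0, -18, -∞, -∞, 6, -9]
  [-1, 0, 0, -∞, 9, -1]
  [-∞, -12, 0, -∞, 8, 6]
  [-1, 8, -16, 0, -12, -∞]
  [-∞, -12, -12, -∞, 0, -∞]
  [7, -2, -∞, -8, -∞, 0]
D(1):
  [0, -18, -∞, -∞, 6, -9]
  [-1, 0, 0, -∞, 9, -1]
  [-∞, -12, 0, -∞, 8, 6]
  [-1, 8, -16, 0, 5, -10]
  [-∞, -12, -12, -∞, 0, -∞]
  [7, -2, -∞, -8, 13, 0]
D(2):
  [0, -18, -18, -∞, 6, -9]
  [-1, 0, 0, -∞, 9, -1]
  [-13, -12, 0, -∞, 8, 6]
  [7, 8, 8, 0, 17, 7]
  [-13, -12, -12, -∞, 0, -13]
  [7, -2, -2, -8, 13, 0]
Detection: at round 3, diagonal entry (6, 6) turns strictly positive.
Key observation: the cycle 6->2->3->6 has total weight (-2) + 0 + 6, which is strictly positive.
Answer: DIVERGES — positive cycle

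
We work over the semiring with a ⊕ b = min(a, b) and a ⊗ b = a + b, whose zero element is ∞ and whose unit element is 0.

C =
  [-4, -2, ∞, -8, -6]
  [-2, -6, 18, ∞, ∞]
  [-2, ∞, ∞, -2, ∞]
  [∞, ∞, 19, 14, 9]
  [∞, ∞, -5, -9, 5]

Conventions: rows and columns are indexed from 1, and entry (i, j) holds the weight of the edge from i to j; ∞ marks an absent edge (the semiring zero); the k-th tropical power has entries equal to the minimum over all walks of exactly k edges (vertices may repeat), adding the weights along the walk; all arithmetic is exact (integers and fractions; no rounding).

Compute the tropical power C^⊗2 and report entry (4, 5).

C^⊗2:
  [-8, -8, -11, -15, -10]
  [-8, -12, 12, -10, -8]
  [-6, -4, 17, -10, -8]
  [17, ∞, 4, 0, 14]
  [-7, ∞, 0, -7, 0]
Key observation: the optimum is the walk 4->5->5, with weight 9 + 5 = 14.
Optimal value attained by: walk 4->5->5.
Answer: (C^⊗2)[4][5] = 14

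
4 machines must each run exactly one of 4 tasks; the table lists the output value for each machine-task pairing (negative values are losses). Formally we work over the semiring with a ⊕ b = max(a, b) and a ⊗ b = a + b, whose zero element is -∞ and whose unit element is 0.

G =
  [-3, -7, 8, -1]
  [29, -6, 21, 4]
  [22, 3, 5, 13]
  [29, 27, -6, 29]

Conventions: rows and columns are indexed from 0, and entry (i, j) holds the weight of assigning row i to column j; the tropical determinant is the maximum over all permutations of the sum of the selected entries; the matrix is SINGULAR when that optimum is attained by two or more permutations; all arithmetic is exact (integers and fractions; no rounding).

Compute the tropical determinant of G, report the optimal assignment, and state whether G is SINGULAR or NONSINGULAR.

σ = (0, 1, 2, 3): (-3) + (-6) + 5 + 29 = 25
σ = (0, 1, 3, 2): (-3) + (-6) + 13 + (-6) = -2
σ = (0, 2, 1, 3): (-3) + 21 + 3 + 29 = 50
σ = (0, 2, 3, 1): (-3) + 21 + 13 + 27 = 58
σ = (0, 3, 1, 2): (-3) + 4 + 3 + (-6) = -2
σ = (0, 3, 2, 1): (-3) + 4 + 5 + 27 = 33
σ = (1, 0, 2, 3): (-7) + 29 + 5 + 29 = 56
σ = (1, 0, 3, 2): (-7) + 29 + 13 + (-6) = 29
σ = (1, 2, 0, 3): (-7) + 21 + 22 + 29 = 65
σ = (1, 2, 3, 0): (-7) + 21 + 13 + 29 = 56
σ = (1, 3, 0, 2): (-7) + 4 + 22 + (-6) = 13
σ = (1, 3, 2, 0): (-7) + 4 + 5 + 29 = 31
σ = (2, 0, 1, 3): 8 + 29 + 3 + 29 = 69
σ = (2, 0, 3, 1): 8 + 29 + 13 + 27 = 77
σ = (2, 1, 0, 3): 8 + (-6) + 22 + 29 = 53
σ = (2, 1, 3, 0): 8 + (-6) + 13 + 29 = 44
σ = (2, 3, 0, 1): 8 + 4 + 22 + 27 = 61
σ = (2, 3, 1, 0): 8 + 4 + 3 + 29 = 44
σ = (3, 0, 1, 2): (-1) + 29 + 3 + (-6) = 25
σ = (3, 0, 2, 1): (-1) + 29 + 5 + 27 = 60
σ = (3, 1, 0, 2): (-1) + (-6) + 22 + (-6) = 9
σ = (3, 1, 2, 0): (-1) + (-6) + 5 + 29 = 27
σ = (3, 2, 0, 1): (-1) + 21 + 22 + 27 = 69
σ = (3, 2, 1, 0): (-1) + 21 + 3 + 29 = 52
Optimal value attained by: σ = (2, 0, 3, 1).
Answer: det⊕(G) = 77; verdict: NONSINGULAR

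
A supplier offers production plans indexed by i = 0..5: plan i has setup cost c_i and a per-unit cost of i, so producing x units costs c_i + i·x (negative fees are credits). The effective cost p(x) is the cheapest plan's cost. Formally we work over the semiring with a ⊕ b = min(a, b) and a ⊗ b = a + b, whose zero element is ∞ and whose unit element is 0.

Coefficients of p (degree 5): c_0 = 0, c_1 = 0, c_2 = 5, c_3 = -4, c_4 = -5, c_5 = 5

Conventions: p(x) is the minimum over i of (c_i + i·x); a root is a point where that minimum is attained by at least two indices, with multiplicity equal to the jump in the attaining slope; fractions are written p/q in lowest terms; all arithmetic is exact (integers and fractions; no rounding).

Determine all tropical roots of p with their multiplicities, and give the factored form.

hull edge (i=0, c=0) to (i=3, c=-4): slope -4/3, span 3
hull edge (i=3, c=-4) to (i=4, c=-5): slope -1, span 1
hull edge (i=4, c=-5) to (i=5, c=5): slope 10, span 1
Factored form: p(x) = 5 ⊗ (x ⊕ (-10)) ⊗ (x ⊕ 1) ⊗ (x ⊕ 4/3) ⊗ (x ⊕ 4/3) ⊗ (x ⊕ 4/3)
Answer: roots = -10 (mult 1), 1 (mult 1), 4/3 (mult 3)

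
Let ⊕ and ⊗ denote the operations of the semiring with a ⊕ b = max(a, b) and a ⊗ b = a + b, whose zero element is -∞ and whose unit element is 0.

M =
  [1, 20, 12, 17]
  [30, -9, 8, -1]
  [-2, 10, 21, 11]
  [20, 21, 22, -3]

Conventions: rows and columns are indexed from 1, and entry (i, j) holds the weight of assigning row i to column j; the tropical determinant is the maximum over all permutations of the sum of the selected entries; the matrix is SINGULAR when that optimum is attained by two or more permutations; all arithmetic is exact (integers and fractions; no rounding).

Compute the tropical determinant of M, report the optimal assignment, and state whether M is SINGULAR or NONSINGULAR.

σ = (1, 2, 3, 4): 1 + (-9) + 21 + (-3) = 10
σ = (1, 2, 4, 3): 1 + (-9) + 11 + 22 = 25
σ = (1, 3, 2, 4): 1 + 8 + 10 + (-3) = 16
σ = (1, 3, 4, 2): 1 + 8 + 11 + 21 = 41
σ = (1, 4, 2, 3): 1 + (-1) + 10 + 22 = 32
σ = (1, 4, 3, 2): 1 + (-1) + 21 + 21 = 42
σ = (2, 1, 3, 4): 20 + 30 + 21 + (-3) = 68
σ = (2, 1, 4, 3): 20 + 30 + 11 + 22 = 83
σ = (2, 3, 1, 4): 20 + 8 + (-2) + (-3) = 23
σ = (2, 3, 4, 1): 20 + 8 + 11 + 20 = 59
σ = (2, 4, 1, 3): 20 + (-1) + (-2) + 22 = 39
σ = (2, 4, 3, 1): 20 + (-1) + 21 + 20 = 60
σ = (3, 1, 2, 4): 12 + 30 + 10 + (-3) = 49
σ = (3, 1, 4, 2): 12 + 30 + 11 + 21 = 74
σ = (3, 2, 1, 4): 12 + (-9) + (-2) + (-3) = -2
σ = (3, 2, 4, 1): 12 + (-9) + 11 + 20 = 34
σ = (3, 4, 1, 2): 12 + (-1) + (-2) + 21 = 30
σ = (3, 4, 2, 1): 12 + (-1) + 10 + 20 = 41
σ = (4, 1, 2, 3): 17 + 30 + 10 + 22 = 79
σ = (4, 1, 3, 2): 17 + 30 + 21 + 21 = 89
σ = (4, 2, 1, 3): 17 + (-9) + (-2) + 22 = 28
σ = (4, 2, 3, 1): 17 + (-9) + 21 + 20 = 49
σ = (4, 3, 1, 2): 17 + 8 + (-2) + 21 = 44
σ = (4, 3, 2, 1): 17 + 8 + 10 + 20 = 55
Optimal value attained by: σ = (4, 1, 3, 2).
Answer: det⊕(M) = 89; verdict: NONSINGULAR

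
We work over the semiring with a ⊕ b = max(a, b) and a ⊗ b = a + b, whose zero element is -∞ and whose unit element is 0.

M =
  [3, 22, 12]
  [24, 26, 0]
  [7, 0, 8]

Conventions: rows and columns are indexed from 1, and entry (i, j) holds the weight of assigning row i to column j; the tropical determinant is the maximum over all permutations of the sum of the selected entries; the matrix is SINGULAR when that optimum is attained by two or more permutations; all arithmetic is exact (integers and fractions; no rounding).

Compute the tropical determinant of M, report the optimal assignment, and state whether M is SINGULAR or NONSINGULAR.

σ = (1, 2, 3): 3 + 26 + 8 = 37
σ = (1, 3, 2): 3 + 0 + 0 = 3
σ = (2, 1, 3): 22 + 24 + 8 = 54
σ = (2, 3, 1): 22 + 0 + 7 = 29
σ = (3, 1, 2): 12 + 24 + 0 = 36
σ = (3, 2, 1): 12 + 26 + 7 = 45
Optimal value attained by: σ = (2, 1, 3).
Answer: det⊕(M) = 54; verdict: NONSINGULAR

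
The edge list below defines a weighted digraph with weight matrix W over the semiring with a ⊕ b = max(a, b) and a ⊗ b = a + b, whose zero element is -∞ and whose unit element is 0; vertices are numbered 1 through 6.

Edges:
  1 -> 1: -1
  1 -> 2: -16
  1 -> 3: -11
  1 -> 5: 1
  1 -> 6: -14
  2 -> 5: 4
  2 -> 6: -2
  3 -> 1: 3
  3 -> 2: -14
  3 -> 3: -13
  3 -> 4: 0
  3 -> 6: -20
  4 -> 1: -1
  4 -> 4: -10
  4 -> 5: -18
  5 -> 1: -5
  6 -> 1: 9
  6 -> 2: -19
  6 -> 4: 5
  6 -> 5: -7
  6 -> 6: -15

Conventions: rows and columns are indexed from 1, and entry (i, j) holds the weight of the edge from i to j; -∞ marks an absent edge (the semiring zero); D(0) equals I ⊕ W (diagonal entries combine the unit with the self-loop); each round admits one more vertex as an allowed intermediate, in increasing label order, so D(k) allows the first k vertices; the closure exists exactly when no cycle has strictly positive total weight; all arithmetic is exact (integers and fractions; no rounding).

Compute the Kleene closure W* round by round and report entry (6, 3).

D(0):
  [0, -16, -11, -∞, 1, -14]
  [-∞, 0, -∞, -∞, 4, -2]
  [3, -14, 0, 0, -∞, -20]
  [-1, -∞, -∞, 0, -18, -∞]
  [-5, -∞, -∞, -∞, 0, -∞]
  [9, -19, -∞, 5, -7, 0]
D(1):
  [0, -16, -11, -∞, 1, -14]
  [-∞, 0, -∞, -∞, 4, -2]
  [3, -13, 0, 0, 4, -11]
  [-1, -17, -12, 0, 0, -15]
  [-5, -21, -16, -∞, 0, -19]
  [9, -7, -2, 5, 10, 0]
D(2):
  [0, -16, -11, -∞, 1, -14]
  [-∞, 0, -∞, -∞, 4, -2]
  [3, -13, 0, 0, 4, -11]
  [-1, -17, -12, 0, 0, -15]
  [-5, -21, -16, -∞, 0, -19]
  [9, -7, -2, 5, 10, 0]
D(3):
  [0, -16, -11, -11, 1, -14]
  [-∞, 0, -∞, -∞, 4, -2]
  [3, -13, 0, 0, 4, -11]
  [-1, -17, -12, 0, 0, -15]
  [-5, -21, -16, -16, 0, -19]
  [9, -7, -2, 5, 10, 0]
D(4):
  [0, -16, -11, -11, 1, -14]
  [-∞, 0, -∞, -∞, 4, -2]
  [3, -13, 0, 0, 4, -11]
  [-1, -17, -12, 0, 0, -15]
  [-5, -21, -16, -16, 0, -19]
  [9, -7, -2, 5, 10, 0]
D(5):
  [0, -16, -11, -11, 1, -14]
  [-1, 0, -12, -12, 4, -2]
  [3, -13, 0, 0, 4, -11]
  [-1, -17, -12, 0, 0, -15]
  [-5, -21, -16, -16, 0, -19]
  [9, -7, -2, 5, 10, 0]
D(6):
  [0, -16, -11, -9, 1, -14]
  [7, 0, -4, 3, 8, -2]
  [3, -13, 0, 0, 4, -11]
  [-1, -17, -12, 0, 0, -15]
  [-5, -21, -16, -14, 0, -19]
  [9, -7, -2, 5, 10, 0]
Answer: W*[6][3] = -2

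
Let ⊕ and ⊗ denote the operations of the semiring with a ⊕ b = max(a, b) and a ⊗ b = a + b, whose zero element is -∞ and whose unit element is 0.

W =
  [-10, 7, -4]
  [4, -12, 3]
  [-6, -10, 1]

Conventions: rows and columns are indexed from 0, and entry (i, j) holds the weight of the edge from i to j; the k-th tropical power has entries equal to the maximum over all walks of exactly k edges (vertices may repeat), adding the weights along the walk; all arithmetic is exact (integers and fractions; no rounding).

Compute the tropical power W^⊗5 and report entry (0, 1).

W^⊗2:
  [11, -3, 10]
  [-3, 11, 4]
  [-5, 1, 2]
W^⊗3:
  [4, 18, 11]
  [15, 4, 14]
  [5, 2, 4]
W^⊗4:
  [22, 11, 21]
  [8, 22, 15]
  [6, 12, 5]
W^⊗5:
  [15, 29, 22]
  [26, 15, 25]
  [16, 13, 15]
Key observation: the optimum is the walk 0->1->0->1->0->1, with weight 7 + 4 + 7 + 4 + 7 = 29.
Optimal value attained by: walk 0->1->0->1->0->1.
Answer: (W^⊗5)[0][1] = 29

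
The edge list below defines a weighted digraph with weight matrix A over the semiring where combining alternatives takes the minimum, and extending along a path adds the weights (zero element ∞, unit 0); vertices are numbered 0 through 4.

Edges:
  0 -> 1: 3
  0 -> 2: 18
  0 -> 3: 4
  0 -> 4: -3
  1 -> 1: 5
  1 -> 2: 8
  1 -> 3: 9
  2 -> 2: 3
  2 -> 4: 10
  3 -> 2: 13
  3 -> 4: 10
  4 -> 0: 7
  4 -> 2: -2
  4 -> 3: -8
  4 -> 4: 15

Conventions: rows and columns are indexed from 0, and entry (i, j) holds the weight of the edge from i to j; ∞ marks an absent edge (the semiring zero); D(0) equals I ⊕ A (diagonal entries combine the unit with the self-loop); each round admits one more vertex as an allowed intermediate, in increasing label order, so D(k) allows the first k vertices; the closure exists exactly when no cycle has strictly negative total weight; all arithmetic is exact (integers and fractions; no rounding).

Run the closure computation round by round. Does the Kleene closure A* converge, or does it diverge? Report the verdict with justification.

D(0):
  [0, 3, 18, 4, -3]
  [∞, 0, 8, 9, ∞]
  [∞, ∞, 0, ∞, 10]
  [∞, ∞, 13, 0, 10]
  [7, ∞, -2, -8, 0]
D(1):
  [0, 3, 18, 4, -3]
  [∞, 0, 8, 9, ∞]
  [∞, ∞, 0, ∞, 10]
  [∞, ∞, 13, 0, 10]
  [7, 10, -2, -8, 0]
D(2):
  [0, 3, 11, 4, -3]
  [∞, 0, 8, 9, ∞]
  [∞, ∞, 0, ∞, 10]
  [∞, ∞, 13, 0, 10]
  [7, 10, -2, -8, 0]
D(3):
  [0, 3, 11, 4, -3]
  [∞, 0, 8, 9, 18]
  [∞, ∞, 0, ∞, 10]
  [∞, ∞, 13, 0, 10]
  [7, 10, -2, -8, 0]
D(4):
  [0, 3, 11, 4, -3]
  [∞, 0, 8, 9, 18]
  [∞, ∞, 0, ∞, 10]
  [∞, ∞, 13, 0, 10]
  [7, 10, -2, -8, 0]
D(5):
  [0, 3, -5, -11, -3]
  [25, 0, 8, 9, 18]
  [17, 20, 0, 2, 10]
  [17, 20, 8, 0, 10]
  [7, 10, -2, -8, 0]
Key observation: every diagonal entry stays at the unit through all rounds, so no improving cycle exists.
Answer: CONVERGES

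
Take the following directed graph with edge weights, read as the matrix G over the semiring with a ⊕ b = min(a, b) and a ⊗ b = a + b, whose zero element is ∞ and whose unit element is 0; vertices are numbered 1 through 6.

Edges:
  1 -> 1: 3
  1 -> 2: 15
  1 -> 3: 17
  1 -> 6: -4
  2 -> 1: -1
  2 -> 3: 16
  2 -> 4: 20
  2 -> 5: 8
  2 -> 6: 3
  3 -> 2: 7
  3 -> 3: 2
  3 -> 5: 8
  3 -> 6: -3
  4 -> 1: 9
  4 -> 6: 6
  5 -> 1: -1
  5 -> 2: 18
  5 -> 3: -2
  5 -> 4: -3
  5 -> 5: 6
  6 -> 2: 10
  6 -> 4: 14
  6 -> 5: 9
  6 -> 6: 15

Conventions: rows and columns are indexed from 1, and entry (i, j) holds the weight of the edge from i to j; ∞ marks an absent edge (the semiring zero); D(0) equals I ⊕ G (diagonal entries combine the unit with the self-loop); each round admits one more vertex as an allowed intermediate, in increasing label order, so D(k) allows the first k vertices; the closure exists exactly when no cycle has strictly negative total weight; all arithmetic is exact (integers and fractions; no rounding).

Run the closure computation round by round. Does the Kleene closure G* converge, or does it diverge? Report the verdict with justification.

D(0):
  [0, 15, 17, ∞, ∞, -4]
  [-1, 0, 16, 20, 8, 3]
  [∞, 7, 0, ∞, 8, -3]
  [9, ∞, ∞, 0, ∞, 6]
  [-1, 18, -2, -3, 0, ∞]
  [∞, 10, ∞, 14, 9, 0]
D(1):
  [0, 15, 17, ∞, ∞, -4]
  [-1, 0, 16, 20, 8, -5]
  [∞, 7, 0, ∞, 8, -3]
  [9, 24, 26, 0, ∞, 5]
  [-1, 14, -2, -3, 0, -5]
  [∞, 10, ∞, 14, 9, 0]
D(2):
  [0, 15, 17, 35, 23, -4]
  [-1, 0, 16, 20, 8, -5]
  [6, 7, 0, 27, 8, -3]
  [9, 24, 26, 0, 32, 5]
  [-1, 14, -2, -3, 0, -5]
  [9, 10, 26, 14, 9, 0]
D(3):
  [0, 15, 17, 35, 23, -4]
  [-1, 0, 16, 20, 8, -5]
  [6, 7, 0, 27, 8, -3]
  [9, 24, 26, 0, 32, 5]
  [-1, 5, -2, -3, 0, -5]
  [9, 10, 26, 14, 9, 0]
D(4):
  [0, 15, 17, 35, 23, -4]
  [-1, 0, 16, 20, 8, -5]
  [6, 7, 0, 27, 8, -3]
  [9, 24, 26, 0, 32, 5]
  [-1, 5, -2, -3, 0, -5]
  [9, 10, 26, 14, 9, 0]
D(5):
  [0, 15, 17, 20, 23, -4]
  [-1, 0, 6, 5, 8, -5]
  [6, 7, 0, 5, 8, -3]
  [9, 24, 26, 0, 32, 5]
  [-1, 5, -2, -3, 0, -5]
  [8, 10, 7, 6, 9, 0]
D(6):
  [0, 6, 3, 2, 5, -4]
  [-1, 0, 2, 1, 4, -5]
  [5, 7, 0, 3, 6, -3]
  [9, 15, 12, 0, 14, 5]
  [-1, 5, -2, -3, 0, -5]
  [8, 10, 7, 6, 9, 0]
Key observation: every diagonal entry stays at the unit through all rounds, so no improving cycle exists.
Answer: CONVERGES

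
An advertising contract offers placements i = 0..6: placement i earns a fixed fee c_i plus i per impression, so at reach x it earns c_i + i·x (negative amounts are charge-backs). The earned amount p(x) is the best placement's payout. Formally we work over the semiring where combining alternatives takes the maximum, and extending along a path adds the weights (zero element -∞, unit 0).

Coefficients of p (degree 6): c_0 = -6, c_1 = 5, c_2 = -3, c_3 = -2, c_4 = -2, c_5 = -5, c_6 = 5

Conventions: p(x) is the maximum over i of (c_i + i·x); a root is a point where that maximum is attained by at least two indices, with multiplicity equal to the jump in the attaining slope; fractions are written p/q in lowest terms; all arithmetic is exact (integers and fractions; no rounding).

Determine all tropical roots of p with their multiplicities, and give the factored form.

hull edge (i=0, c=-6) to (i=1, c=5): slope 11, span 1
hull edge (i=1, c=5) to (i=6, c=5): slope 0, span 5
Factored form: p(x) = 5 ⊗ (x ⊕ (-11)) ⊗ (x ⊕ 0) ⊗ (x ⊕ 0) ⊗ (x ⊕ 0) ⊗ (x ⊕ 0) ⊗ (x ⊕ 0)
Answer: roots = -11 (mult 1), 0 (mult 5)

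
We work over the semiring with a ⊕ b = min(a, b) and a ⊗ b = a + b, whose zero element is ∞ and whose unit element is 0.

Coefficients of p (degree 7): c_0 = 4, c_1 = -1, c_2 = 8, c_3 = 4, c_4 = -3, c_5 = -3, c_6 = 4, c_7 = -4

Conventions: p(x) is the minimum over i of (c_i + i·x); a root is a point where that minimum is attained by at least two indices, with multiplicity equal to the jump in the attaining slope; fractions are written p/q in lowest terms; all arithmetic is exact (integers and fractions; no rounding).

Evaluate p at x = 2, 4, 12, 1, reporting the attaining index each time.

p(2) = min(4+0·2=4, -1+1·2=1, 8+2·2=12, 4+3·2=10, -3+4·2=5, -3+5·2=7, 4+6·2=16, -4+7·2=10) = 1 (attained by i=1)
p(4) = min(4+0·4=4, -1+1·4=3, 8+2·4=16, 4+3·4=16, -3+4·4=13, -3+5·4=17, 4+6·4=28, -4+7·4=24) = 3 (attained by i=1)
p(12) = min(4+0·12=4, -1+1·12=11, 8+2·12=32, 4+3·12=40, -3+4·12=45, -3+5·12=57, 4+6·12=76, -4+7·12=80) = 4 (attained by i=0)
p(1) = min(4+0·1=4, -1+1·1=0, 8+2·1=10, 4+3·1=7, -3+4·1=1, -3+5·1=2, 4+6·1=10, -4+7·1=3) = 0 (attained by i=1)
Answer: p(2) = 1; p(4) = 3; p(12) = 4; p(1) = 0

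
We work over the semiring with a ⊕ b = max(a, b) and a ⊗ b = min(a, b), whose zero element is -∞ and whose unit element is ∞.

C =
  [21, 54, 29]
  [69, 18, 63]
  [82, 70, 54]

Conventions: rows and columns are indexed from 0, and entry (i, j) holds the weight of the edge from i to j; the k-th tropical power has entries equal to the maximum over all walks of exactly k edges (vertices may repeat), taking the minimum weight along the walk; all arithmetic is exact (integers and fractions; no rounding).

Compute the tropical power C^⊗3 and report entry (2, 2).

C^⊗2:
  [54, 29, 54]
  [63, 63, 54]
  [69, 54, 63]
C^⊗3:
  [54, 54, 54]
  [63, 54, 63]
  [63, 63, 54]
Key observation: the optimum is the walk 2->0->1->2, with weight 82 min 54 min 63 = 54.
Optimal value attained by: walk 2->0->1->2.
Answer: (C^⊗3)[2][2] = 54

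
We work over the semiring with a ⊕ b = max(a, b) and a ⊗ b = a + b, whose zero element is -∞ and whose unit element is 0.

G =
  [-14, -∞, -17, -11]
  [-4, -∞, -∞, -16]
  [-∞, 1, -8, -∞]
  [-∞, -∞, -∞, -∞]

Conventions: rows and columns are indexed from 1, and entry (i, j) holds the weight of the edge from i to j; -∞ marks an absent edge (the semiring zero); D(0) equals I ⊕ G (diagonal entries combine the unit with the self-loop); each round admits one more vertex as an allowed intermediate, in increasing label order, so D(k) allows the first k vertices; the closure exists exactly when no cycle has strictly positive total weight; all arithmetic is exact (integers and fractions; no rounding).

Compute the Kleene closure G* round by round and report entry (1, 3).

D(0):
  [0, -∞, -17, -11]
  [-4, 0, -∞, -16]
  [-∞, 1, 0, -∞]
  [-∞, -∞, -∞, 0]
D(1):
  [0, -∞, -17, -11]
  [-4, 0, -21, -15]
  [-∞, 1, 0, -∞]
  [-∞, -∞, -∞, 0]
D(2):
  [0, -∞, -17, -11]
  [-4, 0, -21, -15]
  [-3, 1, 0, -14]
  [-∞, -∞, -∞, 0]
D(3):
  [0, -16, -17, -11]
  [-4, 0, -21, -15]
  [-3, 1, 0, -14]
  [-∞, -∞, -∞, 0]
D(4):
  [0, -16, -17, -11]
  [-4, 0, -21, -15]
  [-3, 1, 0, -14]
  [-∞, -∞, -∞, 0]
Answer: G*[1][3] = -17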